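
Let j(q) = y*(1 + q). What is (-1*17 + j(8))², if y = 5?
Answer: 784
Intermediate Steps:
j(q) = 5 + 5*q (j(q) = 5*(1 + q) = 5 + 5*q)
(-1*17 + j(8))² = (-1*17 + (5 + 5*8))² = (-17 + (5 + 40))² = (-17 + 45)² = 28² = 784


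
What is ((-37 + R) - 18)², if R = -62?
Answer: 13689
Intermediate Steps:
((-37 + R) - 18)² = ((-37 - 62) - 18)² = (-99 - 18)² = (-117)² = 13689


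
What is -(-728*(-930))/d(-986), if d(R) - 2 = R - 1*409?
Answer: 96720/199 ≈ 486.03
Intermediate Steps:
d(R) = -407 + R (d(R) = 2 + (R - 1*409) = 2 + (R - 409) = 2 + (-409 + R) = -407 + R)
-(-728*(-930))/d(-986) = -(-728*(-930))/(-407 - 986) = -677040/(-1393) = -677040*(-1)/1393 = -1*(-96720/199) = 96720/199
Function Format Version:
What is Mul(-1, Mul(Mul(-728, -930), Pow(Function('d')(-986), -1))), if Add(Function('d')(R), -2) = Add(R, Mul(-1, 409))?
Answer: Rational(96720, 199) ≈ 486.03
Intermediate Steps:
Function('d')(R) = Add(-407, R) (Function('d')(R) = Add(2, Add(R, Mul(-1, 409))) = Add(2, Add(R, -409)) = Add(2, Add(-409, R)) = Add(-407, R))
Mul(-1, Mul(Mul(-728, -930), Pow(Function('d')(-986), -1))) = Mul(-1, Mul(Mul(-728, -930), Pow(Add(-407, -986), -1))) = Mul(-1, Mul(677040, Pow(-1393, -1))) = Mul(-1, Mul(677040, Rational(-1, 1393))) = Mul(-1, Rational(-96720, 199)) = Rational(96720, 199)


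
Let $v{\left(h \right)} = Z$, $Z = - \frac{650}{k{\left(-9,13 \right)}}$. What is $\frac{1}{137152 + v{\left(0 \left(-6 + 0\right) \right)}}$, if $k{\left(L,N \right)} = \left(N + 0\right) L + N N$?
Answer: $\frac{2}{274279} \approx 7.2918 \cdot 10^{-6}$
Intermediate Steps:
$k{\left(L,N \right)} = N^{2} + L N$ ($k{\left(L,N \right)} = N L + N^{2} = L N + N^{2} = N^{2} + L N$)
$Z = - \frac{25}{2}$ ($Z = - \frac{650}{13 \left(-9 + 13\right)} = - \frac{650}{13 \cdot 4} = - \frac{650}{52} = \left(-650\right) \frac{1}{52} = - \frac{25}{2} \approx -12.5$)
$v{\left(h \right)} = - \frac{25}{2}$
$\frac{1}{137152 + v{\left(0 \left(-6 + 0\right) \right)}} = \frac{1}{137152 - \frac{25}{2}} = \frac{1}{\frac{274279}{2}} = \frac{2}{274279}$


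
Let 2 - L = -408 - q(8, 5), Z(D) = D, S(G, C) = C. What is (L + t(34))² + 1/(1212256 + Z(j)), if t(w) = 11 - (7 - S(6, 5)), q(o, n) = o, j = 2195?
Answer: 221429636380/1214451 ≈ 1.8233e+5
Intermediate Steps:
t(w) = 9 (t(w) = 11 - (7 - 1*5) = 11 - (7 - 5) = 11 - 1*2 = 11 - 2 = 9)
L = 418 (L = 2 - (-408 - 1*8) = 2 - (-408 - 8) = 2 - 1*(-416) = 2 + 416 = 418)
(L + t(34))² + 1/(1212256 + Z(j)) = (418 + 9)² + 1/(1212256 + 2195) = 427² + 1/1214451 = 182329 + 1/1214451 = 221429636380/1214451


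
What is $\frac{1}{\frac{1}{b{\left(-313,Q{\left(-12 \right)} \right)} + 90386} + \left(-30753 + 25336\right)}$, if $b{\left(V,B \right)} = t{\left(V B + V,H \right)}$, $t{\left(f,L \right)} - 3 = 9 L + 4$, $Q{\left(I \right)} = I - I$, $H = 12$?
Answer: $- \frac{90501}{490243916} \approx -0.0001846$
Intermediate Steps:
$Q{\left(I \right)} = 0$
$t{\left(f,L \right)} = 7 + 9 L$ ($t{\left(f,L \right)} = 3 + \left(9 L + 4\right) = 3 + \left(4 + 9 L\right) = 7 + 9 L$)
$b{\left(V,B \right)} = 115$ ($b{\left(V,B \right)} = 7 + 9 \cdot 12 = 7 + 108 = 115$)
$\frac{1}{\frac{1}{b{\left(-313,Q{\left(-12 \right)} \right)} + 90386} + \left(-30753 + 25336\right)} = \frac{1}{\frac{1}{115 + 90386} + \left(-30753 + 25336\right)} = \frac{1}{\frac{1}{90501} - 5417} = \frac{1}{- \frac{490243916}{90501}} = - \frac{90501}{490243916}$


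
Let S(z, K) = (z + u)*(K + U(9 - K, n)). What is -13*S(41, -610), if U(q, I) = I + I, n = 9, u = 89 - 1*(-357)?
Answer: 3747952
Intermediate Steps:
u = 446 (u = 89 + 357 = 446)
U(q, I) = 2*I
S(z, K) = (18 + K)*(446 + z) (S(z, K) = (z + 446)*(K + 2*9) = (446 + z)*(K + 18) = (446 + z)*(18 + K) = (18 + K)*(446 + z))
-13*S(41, -610) = -13*(8028 + 18*41 + 446*(-610) - 610*41) = -13*(8028 + 738 - 272060 - 25010) = -13*(-288304) = 3747952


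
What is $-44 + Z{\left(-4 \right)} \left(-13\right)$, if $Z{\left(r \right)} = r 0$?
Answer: $-44$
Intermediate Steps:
$Z{\left(r \right)} = 0$
$-44 + Z{\left(-4 \right)} \left(-13\right) = -44 + 0 \left(-13\right) = -44 + 0 = -44$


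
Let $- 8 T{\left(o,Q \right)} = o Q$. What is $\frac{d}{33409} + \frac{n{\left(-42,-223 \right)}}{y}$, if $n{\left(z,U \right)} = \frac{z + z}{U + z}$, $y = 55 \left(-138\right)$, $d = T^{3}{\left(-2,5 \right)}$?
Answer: $\frac{11968661}{716770049600} \approx 1.6698 \cdot 10^{-5}$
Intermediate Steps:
$T{\left(o,Q \right)} = - \frac{Q o}{8}$ ($T{\left(o,Q \right)} = - \frac{o Q}{8} = - \frac{Q o}{8}$)
$d = \frac{125}{64}$ ($d = \left(\left(- \frac{1}{8}\right) 5 \left(-2\right)\right)^{3} = \left(\frac{5}{4}\right)^{3} = \frac{125}{64} \approx 1.9531$)
$y = -7590$
$n{\left(z,U \right)} = \frac{2 z}{U + z}$
$\frac{d}{33409} + \frac{n{\left(-42,-223 \right)}}{y} = \frac{125}{64 \cdot 33409} + \frac{2 \left(-42\right) \frac{1}{-223 - 42}}{-7590} = \frac{125}{64} \cdot \frac{1}{33409} + 2 \left(-42\right) \frac{1}{-265} \left(- \frac{1}{7590}\right) = \frac{125}{2138176} + 2 \left(-42\right) \left(- \frac{1}{265}\right) \left(- \frac{1}{7590}\right) = \frac{125}{2138176} + \frac{84}{265} \left(- \frac{1}{7590}\right) = \frac{125}{2138176} - \frac{14}{335225} = \frac{11968661}{716770049600}$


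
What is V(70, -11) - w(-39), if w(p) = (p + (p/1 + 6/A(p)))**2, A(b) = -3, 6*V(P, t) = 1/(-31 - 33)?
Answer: -2457601/384 ≈ -6400.0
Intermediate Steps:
V(P, t) = -1/384 (V(P, t) = 1/(6*(-31 - 33)) = (1/6)/(-64) = (1/6)*(-1/64) = -1/384)
w(p) = (-2 + 2*p)**2 (w(p) = (p + (p/1 + 6/(-3)))**2 = (p + (p*1 + 6*(-1/3)))**2 = (p + (p - 2))**2 = (p + (-2 + p))**2 = (-2 + 2*p)**2)
V(70, -11) - w(-39) = -1/384 - 4*(1 - 1*(-39))**2 = -1/384 - 4*(1 + 39)**2 = -1/384 - 4*40**2 = -1/384 - 4*1600 = -1/384 - 1*6400 = -1/384 - 6400 = -2457601/384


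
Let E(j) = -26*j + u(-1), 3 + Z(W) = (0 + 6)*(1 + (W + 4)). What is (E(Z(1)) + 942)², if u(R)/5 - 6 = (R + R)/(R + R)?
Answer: 14161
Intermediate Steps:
u(R) = 35 (u(R) = 30 + 5*((R + R)/(R + R)) = 30 + 5*((2*R)/((2*R))) = 30 + 5*((2*R)*(1/(2*R))) = 30 + 5*1 = 30 + 5 = 35)
Z(W) = 27 + 6*W (Z(W) = -3 + (0 + 6)*(1 + (W + 4)) = -3 + 6*(1 + (4 + W)) = -3 + 6*(5 + W) = -3 + (30 + 6*W) = 27 + 6*W)
E(j) = 35 - 26*j (E(j) = -26*j + 35 = 35 - 26*j)
(E(Z(1)) + 942)² = ((35 - 26*(27 + 6*1)) + 942)² = ((35 - 26*(27 + 6)) + 942)² = ((35 - 26*33) + 942)² = ((35 - 858) + 942)² = (-823 + 942)² = 119² = 14161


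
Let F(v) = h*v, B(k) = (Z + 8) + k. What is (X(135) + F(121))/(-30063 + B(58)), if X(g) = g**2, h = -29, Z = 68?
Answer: -14716/29929 ≈ -0.49170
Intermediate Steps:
B(k) = 76 + k (B(k) = (68 + 8) + k = 76 + k)
F(v) = -29*v
(X(135) + F(121))/(-30063 + B(58)) = (135**2 - 29*121)/(-30063 + (76 + 58)) = (18225 - 3509)/(-30063 + 134) = 14716/(-29929) = 14716*(-1/29929) = -14716/29929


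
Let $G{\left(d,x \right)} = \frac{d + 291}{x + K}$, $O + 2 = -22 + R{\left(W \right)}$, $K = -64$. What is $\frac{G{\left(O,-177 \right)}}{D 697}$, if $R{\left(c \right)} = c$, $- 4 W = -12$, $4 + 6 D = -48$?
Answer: $\frac{405}{2183701} \approx 0.00018546$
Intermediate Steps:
$D = - \frac{26}{3}$ ($D = - \frac{2}{3} + \frac{1}{6} \left(-48\right) = - \frac{2}{3} - 8 = - \frac{26}{3} \approx -8.6667$)
$W = 3$ ($W = \left(- \frac{1}{4}\right) \left(-12\right) = 3$)
$O = -21$ ($O = -2 + \left(-22 + 3\right) = -2 - 19 = -21$)
$G{\left(d,x \right)} = \frac{291 + d}{-64 + x}$ ($G{\left(d,x \right)} = \frac{d + 291}{x - 64} = \frac{291 + d}{-64 + x}$)
$\frac{G{\left(O,-177 \right)}}{D 697} = \frac{\frac{1}{-64 - 177} \left(291 - 21\right)}{\left(- \frac{26}{3}\right) 697} = \frac{\frac{1}{-241} \cdot 270}{- \frac{18122}{3}} = \left(- \frac{1}{241}\right) 270 \left(- \frac{3}{18122}\right) = \left(- \frac{270}{241}\right) \left(- \frac{3}{18122}\right) = \frac{405}{2183701}$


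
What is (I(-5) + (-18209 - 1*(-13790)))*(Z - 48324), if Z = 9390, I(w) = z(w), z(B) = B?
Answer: 172244016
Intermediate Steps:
I(w) = w
(I(-5) + (-18209 - 1*(-13790)))*(Z - 48324) = (-5 + (-18209 - 1*(-13790)))*(9390 - 48324) = (-5 + (-18209 + 13790))*(-38934) = (-5 - 4419)*(-38934) = -4424*(-38934) = 172244016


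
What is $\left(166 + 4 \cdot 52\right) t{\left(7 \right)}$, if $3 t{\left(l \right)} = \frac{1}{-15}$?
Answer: $- \frac{374}{45} \approx -8.3111$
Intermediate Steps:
$t{\left(l \right)} = - \frac{1}{45}$ ($t{\left(l \right)} = \frac{1}{3 \left(-15\right)} = \frac{1}{3} \left(- \frac{1}{15}\right) = - \frac{1}{45}$)
$\left(166 + 4 \cdot 52\right) t{\left(7 \right)} = \left(166 + 4 \cdot 52\right) \left(- \frac{1}{45}\right) = \left(166 + 208\right) \left(- \frac{1}{45}\right) = 374 \left(- \frac{1}{45}\right) = - \frac{374}{45}$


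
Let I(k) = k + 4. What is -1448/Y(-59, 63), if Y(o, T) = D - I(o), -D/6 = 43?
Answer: 1448/203 ≈ 7.1330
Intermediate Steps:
I(k) = 4 + k
D = -258 (D = -6*43 = -258)
Y(o, T) = -262 - o (Y(o, T) = -258 - (4 + o) = -258 + (-4 - o) = -262 - o)
-1448/Y(-59, 63) = -1448/(-262 - 1*(-59)) = -1448/(-262 + 59) = -1448/(-203) = -1448*(-1/203) = 1448/203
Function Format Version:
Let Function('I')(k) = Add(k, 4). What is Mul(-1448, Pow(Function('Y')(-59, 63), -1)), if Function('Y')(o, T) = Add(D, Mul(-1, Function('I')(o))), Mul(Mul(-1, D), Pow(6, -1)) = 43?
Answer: Rational(1448, 203) ≈ 7.1330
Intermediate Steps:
Function('I')(k) = Add(4, k)
D = -258 (D = Mul(-6, 43) = -258)
Function('Y')(o, T) = Add(-262, Mul(-1, o)) (Function('Y')(o, T) = Add(-258, Mul(-1, Add(4, o))) = Add(-258, Add(-4, Mul(-1, o))) = Add(-262, Mul(-1, o)))
Mul(-1448, Pow(Function('Y')(-59, 63), -1)) = Mul(-1448, Pow(Add(-262, Mul(-1, -59)), -1)) = Mul(-1448, Pow(Add(-262, 59), -1)) = Mul(-1448, Pow(-203, -1)) = Mul(-1448, Rational(-1, 203)) = Rational(1448, 203)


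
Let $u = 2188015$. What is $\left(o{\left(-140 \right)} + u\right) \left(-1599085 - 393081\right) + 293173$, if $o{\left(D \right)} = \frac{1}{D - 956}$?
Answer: $- \frac{2388671059933633}{548} \approx -4.3589 \cdot 10^{12}$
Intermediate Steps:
$o{\left(D \right)} = \frac{1}{-956 + D}$
$\left(o{\left(-140 \right)} + u\right) \left(-1599085 - 393081\right) + 293173 = \left(\frac{1}{-956 - 140} + 2188015\right) \left(-1599085 - 393081\right) + 293173 = \left(\frac{1}{-1096} + 2188015\right) \left(-1992166\right) + 293173 = \left(- \frac{1}{1096} + 2188015\right) \left(-1992166\right) + 293173 = \frac{2398064439}{1096} \left(-1992166\right) + 293173 = - \frac{2388671220592437}{548} + 293173 = - \frac{2388671059933633}{548}$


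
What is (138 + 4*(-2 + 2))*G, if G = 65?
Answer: 8970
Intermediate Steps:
(138 + 4*(-2 + 2))*G = (138 + 4*(-2 + 2))*65 = (138 + 4*0)*65 = (138 + 0)*65 = 138*65 = 8970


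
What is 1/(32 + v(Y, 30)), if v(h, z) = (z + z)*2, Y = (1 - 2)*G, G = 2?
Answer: 1/152 ≈ 0.0065789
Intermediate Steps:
Y = -2 (Y = (1 - 2)*2 = -1*2 = -2)
v(h, z) = 4*z (v(h, z) = (2*z)*2 = 4*z)
1/(32 + v(Y, 30)) = 1/(32 + 4*30) = 1/(32 + 120) = 1/152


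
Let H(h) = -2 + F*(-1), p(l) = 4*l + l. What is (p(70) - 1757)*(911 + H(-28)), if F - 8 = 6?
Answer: -1259265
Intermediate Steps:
p(l) = 5*l
F = 14 (F = 8 + 6 = 14)
H(h) = -16 (H(h) = -2 + 14*(-1) = -2 - 14 = -16)
(p(70) - 1757)*(911 + H(-28)) = (5*70 - 1757)*(911 - 16) = (350 - 1757)*895 = -1407*895 = -1259265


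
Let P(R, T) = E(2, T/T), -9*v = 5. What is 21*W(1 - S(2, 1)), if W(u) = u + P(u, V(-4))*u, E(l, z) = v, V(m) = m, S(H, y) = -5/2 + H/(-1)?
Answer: 154/3 ≈ 51.333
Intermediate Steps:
v = -5/9 (v = -1/9*5 = -5/9 ≈ -0.55556)
S(H, y) = -5/2 - H (S(H, y) = -5*1/2 + H*(-1) = -5/2 - H)
E(l, z) = -5/9
P(R, T) = -5/9
W(u) = 4*u/9 (W(u) = u - 5*u/9 = 4*u/9)
21*W(1 - S(2, 1)) = 21*(4*(1 - (-5/2 - 1*2))/9) = 21*(4*(1 - (-5/2 - 2))/9) = 21*(4*(1 - 1*(-9/2))/9) = 21*(4*(1 + 9/2)/9) = 21*((4/9)*(11/2)) = 21*(22/9) = 154/3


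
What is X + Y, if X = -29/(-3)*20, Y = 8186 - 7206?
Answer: 3520/3 ≈ 1173.3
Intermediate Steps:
Y = 980
X = 580/3 (X = -29*(-⅓)*20 = (29/3)*20 = 580/3 ≈ 193.33)
X + Y = 580/3 + 980 = 3520/3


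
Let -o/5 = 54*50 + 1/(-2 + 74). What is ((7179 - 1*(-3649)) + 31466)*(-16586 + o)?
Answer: -15269522653/12 ≈ -1.2725e+9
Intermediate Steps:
o = -972005/72 (o = -5*(54*50 + 1/(-2 + 74)) = -5*(2700 + 1/72) = -5*194401/72 = -972005/72 ≈ -13500.)
((7179 - 1*(-3649)) + 31466)*(-16586 + o) = ((7179 - 1*(-3649)) + 31466)*(-16586 - 972005/72) = ((7179 + 3649) + 31466)*(-2166197/72) = (10828 + 31466)*(-2166197/72) = 42294*(-2166197/72) = -15269522653/12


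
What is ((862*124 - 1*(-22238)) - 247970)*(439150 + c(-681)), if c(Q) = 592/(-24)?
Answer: -156562233344/3 ≈ -5.2187e+10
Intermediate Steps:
c(Q) = -74/3 (c(Q) = 592*(-1/24) = -74/3)
((862*124 - 1*(-22238)) - 247970)*(439150 + c(-681)) = ((862*124 - 1*(-22238)) - 247970)*(439150 - 74/3) = ((106888 + 22238) - 247970)*(1317376/3) = (129126 - 247970)*(1317376/3) = -118844*1317376/3 = -156562233344/3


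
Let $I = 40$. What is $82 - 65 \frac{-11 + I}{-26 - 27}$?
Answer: $\frac{6231}{53} \approx 117.57$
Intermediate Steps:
$82 - 65 \frac{-11 + I}{-26 - 27} = 82 - 65 \frac{-11 + 40}{-26 - 27} = 82 - 65 \frac{29}{-53} = 82 - 65 \cdot 29 \left(- \frac{1}{53}\right) = 82 - - \frac{1885}{53} = 82 + \frac{1885}{53} = \frac{6231}{53}$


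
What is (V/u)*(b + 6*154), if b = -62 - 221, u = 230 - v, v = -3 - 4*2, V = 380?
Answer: 243580/241 ≈ 1010.7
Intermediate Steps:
v = -11 (v = -3 - 8 = -11)
u = 241 (u = 230 - 1*(-11) = 230 + 11 = 241)
b = -283
(V/u)*(b + 6*154) = (380/241)*(-283 + 6*154) = (380*(1/241))*(-283 + 924) = (380/241)*641 = 243580/241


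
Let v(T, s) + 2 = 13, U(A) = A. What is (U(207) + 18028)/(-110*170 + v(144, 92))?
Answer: -18235/18689 ≈ -0.97571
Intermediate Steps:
v(T, s) = 11 (v(T, s) = -2 + 13 = 11)
(U(207) + 18028)/(-110*170 + v(144, 92)) = (207 + 18028)/(-110*170 + 11) = 18235/(-18700 + 11) = 18235/(-18689) = 18235*(-1/18689) = -18235/18689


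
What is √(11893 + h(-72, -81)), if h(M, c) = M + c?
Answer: 2*√2935 ≈ 108.35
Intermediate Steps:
√(11893 + h(-72, -81)) = √(11893 + (-72 - 81)) = √(11893 - 153) = √11740 = 2*√2935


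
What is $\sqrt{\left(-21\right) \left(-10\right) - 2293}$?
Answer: $i \sqrt{2083} \approx 45.64 i$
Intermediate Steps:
$\sqrt{\left(-21\right) \left(-10\right) - 2293} = \sqrt{210 - 2293} = \sqrt{-2083} = i \sqrt{2083}$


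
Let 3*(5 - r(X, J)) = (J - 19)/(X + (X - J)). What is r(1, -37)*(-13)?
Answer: -641/9 ≈ -71.222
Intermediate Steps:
r(X, J) = 5 - (-19 + J)/(3*(-J + 2*X)) (r(X, J) = 5 - (J - 19)/(3*(X + (X - J))) = 5 - (-19 + J)/(3*(-J + 2*X)))
r(1, -37)*(-13) = ((-19 - 30*1 + 16*(-37))/(3*(-37 - 2*1)))*(-13) = ((-19 - 30 - 592)/(3*(-37 - 2)))*(-13) = ((1/3)*(-641)/(-39))*(-13) = ((1/3)*(-1/39)*(-641))*(-13) = (641/117)*(-13) = -641/9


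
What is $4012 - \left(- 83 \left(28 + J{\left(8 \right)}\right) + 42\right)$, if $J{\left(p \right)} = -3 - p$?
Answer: $5381$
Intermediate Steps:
$4012 - \left(- 83 \left(28 + J{\left(8 \right)}\right) + 42\right) = 4012 - \left(- 83 \left(28 - 11\right) + 42\right) = 4012 - \left(\left(-83\right) 17 + 42\right) = 4012 - \left(-1411 + 42\right) = 4012 - -1369 = 4012 + 1369 = 5381$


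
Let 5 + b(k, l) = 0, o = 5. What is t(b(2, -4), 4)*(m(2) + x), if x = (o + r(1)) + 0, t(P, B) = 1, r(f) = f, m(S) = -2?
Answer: 4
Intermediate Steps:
b(k, l) = -5 (b(k, l) = -5 + 0 = -5)
x = 6 (x = (5 + 1) + 0 = 6 + 0 = 6)
t(b(2, -4), 4)*(m(2) + x) = 1*(-2 + 6) = 1*4 = 4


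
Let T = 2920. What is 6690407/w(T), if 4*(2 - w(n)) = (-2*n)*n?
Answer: 6690407/4263202 ≈ 1.5693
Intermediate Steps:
w(n) = 2 + n²/2 (w(n) = 2 - (-2*n)*n/4 = 2 - (-1)*n²/2 = 2 + n²/2)
6690407/w(T) = 6690407/(2 + (½)*2920²) = 6690407/(2 + (½)*8526400) = 6690407/(2 + 4263200) = 6690407/4263202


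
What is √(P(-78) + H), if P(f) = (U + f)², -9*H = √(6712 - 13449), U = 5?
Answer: √(47961 - I*√6737)/3 ≈ 73.0 - 0.062465*I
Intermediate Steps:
H = -I*√6737/9 (H = -√(6712 - 13449)/9 = -I*√6737/9 ≈ -9.1199*I)
P(f) = (5 + f)²
√(P(-78) + H) = √((5 - 78)² - I*√6737/9) = √((-73)² - I*√6737/9) = √(5329 - I*√6737/9)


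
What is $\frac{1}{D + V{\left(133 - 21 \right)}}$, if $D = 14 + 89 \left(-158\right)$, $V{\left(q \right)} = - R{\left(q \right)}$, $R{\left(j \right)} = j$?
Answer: $- \frac{1}{14160} \approx -7.0621 \cdot 10^{-5}$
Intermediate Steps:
$V{\left(q \right)} = - q$
$D = -14048$ ($D = 14 - 14062 = -14048$)
$\frac{1}{D + V{\left(133 - 21 \right)}} = \frac{1}{-14048 - \left(133 - 21\right)} = \frac{1}{-14048 - 112} = \frac{1}{-14160} = - \frac{1}{14160}$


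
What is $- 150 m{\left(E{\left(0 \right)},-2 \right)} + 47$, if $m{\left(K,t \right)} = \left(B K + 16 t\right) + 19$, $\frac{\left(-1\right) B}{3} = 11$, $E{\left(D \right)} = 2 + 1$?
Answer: $16847$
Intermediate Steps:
$E{\left(D \right)} = 3$
$B = -33$ ($B = \left(-3\right) 11 = -33$)
$m{\left(K,t \right)} = 19 - 33 K + 16 t$ ($m{\left(K,t \right)} = \left(- 33 K + 16 t\right) + 19 = 19 - 33 K + 16 t$)
$- 150 m{\left(E{\left(0 \right)},-2 \right)} + 47 = - 150 \left(19 - 99 + 16 \left(-2\right)\right) + 47 = - 150 \left(19 - 99 - 32\right) + 47 = \left(-150\right) \left(-112\right) + 47 = 16800 + 47 = 16847$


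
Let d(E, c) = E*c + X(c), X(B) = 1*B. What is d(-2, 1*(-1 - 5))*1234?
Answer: 7404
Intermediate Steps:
X(B) = B
d(E, c) = c + E*c (d(E, c) = E*c + c = c + E*c)
d(-2, 1*(-1 - 5))*1234 = ((1*(-1 - 5))*(1 - 2))*1234 = ((1*(-6))*(-1))*1234 = -6*(-1)*1234 = 6*1234 = 7404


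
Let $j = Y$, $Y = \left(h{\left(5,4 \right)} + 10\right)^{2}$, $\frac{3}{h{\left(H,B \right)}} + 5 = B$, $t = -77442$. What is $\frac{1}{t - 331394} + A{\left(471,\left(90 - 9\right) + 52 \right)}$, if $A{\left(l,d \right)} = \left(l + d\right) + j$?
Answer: $\frac{266969907}{408836} \approx 653.0$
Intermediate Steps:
$h{\left(H,B \right)} = \frac{3}{-5 + B}$
$Y = 49$ ($Y = \left(\frac{3}{-5 + 4} + 10\right)^{2} = \left(\frac{3}{-1} + 10\right)^{2} = \left(3 \left(-1\right) + 10\right)^{2} = \left(-3 + 10\right)^{2} = 7^{2} = 49$)
$j = 49$
$A{\left(l,d \right)} = 49 + d + l$ ($A{\left(l,d \right)} = \left(l + d\right) + 49 = \left(d + l\right) + 49 = 49 + d + l$)
$\frac{1}{t - 331394} + A{\left(471,\left(90 - 9\right) + 52 \right)} = \frac{1}{-77442 - 331394} + \left(49 + \left(\left(90 - 9\right) + 52\right) + 471\right) = \frac{1}{-408836} + \left(49 + \left(81 + 52\right) + 471\right) = - \frac{1}{408836} + \left(49 + 133 + 471\right) = - \frac{1}{408836} + 653 = \frac{266969907}{408836}$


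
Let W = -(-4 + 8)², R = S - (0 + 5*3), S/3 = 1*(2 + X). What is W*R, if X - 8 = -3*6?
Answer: 624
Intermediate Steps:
X = -10 (X = 8 - 3*6 = 8 - 18 = -10)
S = -24 (S = 3*(1*(2 - 10)) = 3*(1*(-8)) = 3*(-8) = -24)
R = -39 (R = -24 - (0 + 5*3) = -24 - (0 + 15) = -24 - 1*15 = -24 - 15 = -39)
W = -16 (W = -1*4² = -1*16 = -16)
W*R = -16*(-39) = 624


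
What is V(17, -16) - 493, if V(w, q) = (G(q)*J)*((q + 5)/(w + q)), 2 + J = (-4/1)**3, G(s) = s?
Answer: -12109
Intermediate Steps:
J = -66 (J = -2 + (-4/1)**3 = -2 + (-4*1)**3 = -2 + (-4)**3 = -2 - 64 = -66)
V(w, q) = -66*q*(5 + q)/(q + w) (V(w, q) = (q*(-66))*((q + 5)/(w + q)) = (-66*q)*((5 + q)/(q + w)) = -66*q*(5 + q)/(q + w))
V(17, -16) - 493 = -66*(-16)*(5 - 16)/(-16 + 17) - 493 = -66*(-16)*(-11)/1 - 493 = -66*(-16)*1*(-11) - 493 = -11616 - 493 = -12109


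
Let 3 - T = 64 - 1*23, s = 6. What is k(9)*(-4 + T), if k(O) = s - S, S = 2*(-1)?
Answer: -336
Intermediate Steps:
S = -2
k(O) = 8 (k(O) = 6 - 1*(-2) = 6 + 2 = 8)
T = -38 (T = 3 - (64 - 1*23) = 3 - (64 - 23) = 3 - 1*41 = 3 - 41 = -38)
k(9)*(-4 + T) = 8*(-4 - 38) = 8*(-42) = -336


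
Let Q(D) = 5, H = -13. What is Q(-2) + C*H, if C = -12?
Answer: 161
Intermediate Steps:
Q(-2) + C*H = 5 - 12*(-13) = 5 + 156 = 161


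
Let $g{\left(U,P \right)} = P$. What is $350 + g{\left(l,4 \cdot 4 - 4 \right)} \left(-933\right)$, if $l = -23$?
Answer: $-10846$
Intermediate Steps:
$350 + g{\left(l,4 \cdot 4 - 4 \right)} \left(-933\right) = 350 + \left(4 \cdot 4 - 4\right) \left(-933\right) = 350 + \left(16 - 4\right) \left(-933\right) = 350 + 12 \left(-933\right) = 350 - 11196 = -10846$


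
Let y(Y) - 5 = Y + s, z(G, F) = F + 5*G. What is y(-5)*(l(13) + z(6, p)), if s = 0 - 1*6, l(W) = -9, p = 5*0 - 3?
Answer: -108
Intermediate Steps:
p = -3 (p = 0 - 3 = -3)
s = -6 (s = 0 - 6 = -6)
y(Y) = -1 + Y (y(Y) = 5 + (Y - 6) = 5 + (-6 + Y) = -1 + Y)
y(-5)*(l(13) + z(6, p)) = (-1 - 5)*(-9 + (-3 + 5*6)) = -6*(-9 + (-3 + 30)) = -6*(-9 + 27) = -6*18 = -108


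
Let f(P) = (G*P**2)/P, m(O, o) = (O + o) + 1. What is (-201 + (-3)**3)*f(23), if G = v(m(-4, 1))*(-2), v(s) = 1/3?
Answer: 3496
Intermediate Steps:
m(O, o) = 1 + O + o
v(s) = 1/3
G = -2/3 (G = (1/3)*(-2) = -2/3 ≈ -0.66667)
f(P) = -2*P/3 (f(P) = (-2*P**2/3)/P = -2*P/3)
(-201 + (-3)**3)*f(23) = (-201 + (-3)**3)*(-2/3*23) = (-201 - 27)*(-46/3) = -228*(-46/3) = 3496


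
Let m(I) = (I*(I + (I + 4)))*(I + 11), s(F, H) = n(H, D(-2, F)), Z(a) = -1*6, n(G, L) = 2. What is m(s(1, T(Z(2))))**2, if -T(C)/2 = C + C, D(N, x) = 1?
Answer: 43264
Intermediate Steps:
Z(a) = -6
T(C) = -4*C (T(C) = -2*(C + C) = -4*C)
s(F, H) = 2
m(I) = I*(4 + 2*I)*(11 + I) (m(I) = (I*(I + (4 + I)))*(11 + I) = (I*(4 + 2*I))*(11 + I) = I*(4 + 2*I)*(11 + I))
m(s(1, T(Z(2))))**2 = (2*2*(22 + 2**2 + 13*2))**2 = (2*2*(22 + 4 + 26))**2 = (2*2*52)**2 = 208**2 = 43264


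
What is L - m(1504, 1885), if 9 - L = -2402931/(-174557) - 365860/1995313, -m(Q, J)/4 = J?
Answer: 2624554645734826/348295851341 ≈ 7535.4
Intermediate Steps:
m(Q, J) = -4*J
L = -1596073376314/348295851341 (L = 9 - (-2402931/(-174557) - 365860/1995313) = 9 - (-2402931*(-1/174557) - 365860*1/1995313) = 9 - (2402931/174557 - 365860/1995313) = 9 - 1*4730736038383/348295851341 = 9 - 4730736038383/348295851341 = -1596073376314/348295851341 ≈ -4.5825)
L - m(1504, 1885) = -1596073376314/348295851341 - (-4)*1885 = -1596073376314/348295851341 - 1*(-7540) = -1596073376314/348295851341 + 7540 = 2624554645734826/348295851341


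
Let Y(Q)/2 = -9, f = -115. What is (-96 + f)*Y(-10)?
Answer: 3798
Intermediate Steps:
Y(Q) = -18 (Y(Q) = 2*(-9) = -18)
(-96 + f)*Y(-10) = (-96 - 115)*(-18) = -211*(-18) = 3798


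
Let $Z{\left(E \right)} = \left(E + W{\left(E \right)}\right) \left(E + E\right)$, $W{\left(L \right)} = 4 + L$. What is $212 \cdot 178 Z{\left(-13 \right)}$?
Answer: $21584992$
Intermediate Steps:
$Z{\left(E \right)} = 2 E \left(4 + 2 E\right)$ ($Z{\left(E \right)} = \left(E + \left(4 + E\right)\right) \left(E + E\right) = \left(4 + 2 E\right) 2 E = 2 E \left(4 + 2 E\right)$)
$212 \cdot 178 Z{\left(-13 \right)} = 212 \cdot 178 \cdot 4 \left(-13\right) \left(2 - 13\right) = 37736 \cdot 4 \left(-13\right) \left(-11\right) = 37736 \cdot 572 = 21584992$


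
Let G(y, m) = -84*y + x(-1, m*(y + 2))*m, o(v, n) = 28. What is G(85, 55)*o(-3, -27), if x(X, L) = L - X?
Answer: 7170520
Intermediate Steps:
G(y, m) = -84*y + m*(1 + m*(2 + y)) (G(y, m) = -84*y + (m*(y + 2) - 1*(-1))*m = -84*y + (m*(2 + y) + 1)*m = -84*y + (1 + m*(2 + y))*m = -84*y + m*(1 + m*(2 + y)))
G(85, 55)*o(-3, -27) = (-84*85 + 55*(1 + 55*(2 + 85)))*28 = (-7140 + 55*(1 + 55*87))*28 = (-7140 + 55*(1 + 4785))*28 = (-7140 + 55*4786)*28 = (-7140 + 263230)*28 = 256090*28 = 7170520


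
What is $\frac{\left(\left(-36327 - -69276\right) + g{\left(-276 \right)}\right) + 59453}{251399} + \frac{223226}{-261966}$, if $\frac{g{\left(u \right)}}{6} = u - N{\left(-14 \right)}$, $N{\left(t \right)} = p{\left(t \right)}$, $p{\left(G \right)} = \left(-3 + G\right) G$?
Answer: $- \frac{16360256993}{32928995217} \approx -0.49683$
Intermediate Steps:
$p{\left(G \right)} = G \left(-3 + G\right)$
$N{\left(t \right)} = t \left(-3 + t\right)$
$g{\left(u \right)} = -1428 + 6 u$ ($g{\left(u \right)} = 6 \left(u - - 14 \left(-3 - 14\right)\right) = 6 \left(u - \left(-14\right) \left(-17\right)\right) = 6 \left(u - 238\right) = 6 \left(-238 + u\right) = -1428 + 6 u$)
$\frac{\left(\left(-36327 - -69276\right) + g{\left(-276 \right)}\right) + 59453}{251399} + \frac{223226}{-261966} = \frac{\left(\left(-36327 - -69276\right) + \left(-1428 + 6 \left(-276\right)\right)\right) + 59453}{251399} + \frac{223226}{-261966} = \left(\left(\left(-36327 + 69276\right) - 3084\right) + 59453\right) \frac{1}{251399} + 223226 \left(- \frac{1}{261966}\right) = \left(\left(32949 - 3084\right) + 59453\right) \frac{1}{251399} - \frac{111613}{130983} = \left(29865 + 59453\right) \frac{1}{251399} - \frac{111613}{130983} = 89318 \cdot \frac{1}{251399} - \frac{111613}{130983} = \frac{89318}{251399} - \frac{111613}{130983} = - \frac{16360256993}{32928995217}$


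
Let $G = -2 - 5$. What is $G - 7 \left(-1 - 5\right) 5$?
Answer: $203$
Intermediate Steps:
$G = -7$ ($G = -2 - 5 = -7$)
$G - 7 \left(-1 - 5\right) 5 = -7 - 7 \left(-1 - 5\right) 5 = -7 - 7 \left(\left(-6\right) 5\right) = -7 - -210 = -7 + 210 = 203$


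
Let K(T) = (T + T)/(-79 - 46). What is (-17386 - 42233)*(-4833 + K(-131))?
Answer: 36001708197/125 ≈ 2.8801e+8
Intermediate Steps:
K(T) = -2*T/125 (K(T) = (2*T)/(-125) = (2*T)*(-1/125) = -2*T/125)
(-17386 - 42233)*(-4833 + K(-131)) = (-17386 - 42233)*(-4833 - 2/125*(-131)) = -59619*(-4833 + 262/125) = -59619*(-603863/125) = 36001708197/125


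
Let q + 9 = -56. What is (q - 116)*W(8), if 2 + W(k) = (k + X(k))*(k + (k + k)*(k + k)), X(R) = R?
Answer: -764182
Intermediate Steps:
q = -65 (q = -9 - 56 = -65)
W(k) = -2 + 2*k*(k + 4*k²) (W(k) = -2 + (k + k)*(k + (k + k)*(k + k)) = -2 + (2*k)*(k + (2*k)*(2*k)) = -2 + (2*k)*(k + 4*k²) = -2 + 2*k*(k + 4*k²))
(q - 116)*W(8) = (-65 - 116)*(-2 + 2*8² + 8*8³) = -181*(-2 + 2*64 + 8*512) = -181*(-2 + 128 + 4096) = -181*4222 = -764182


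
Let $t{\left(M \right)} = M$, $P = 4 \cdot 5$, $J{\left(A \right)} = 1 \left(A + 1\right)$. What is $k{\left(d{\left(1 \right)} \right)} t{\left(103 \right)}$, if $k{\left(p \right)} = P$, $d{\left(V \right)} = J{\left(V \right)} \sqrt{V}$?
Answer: $2060$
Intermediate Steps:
$J{\left(A \right)} = 1 + A$ ($J{\left(A \right)} = 1 \left(1 + A\right) = 1 + A$)
$d{\left(V \right)} = \sqrt{V} \left(1 + V\right)$ ($d{\left(V \right)} = \left(1 + V\right) \sqrt{V} = \sqrt{V} \left(1 + V\right)$)
$P = 20$
$k{\left(p \right)} = 20$
$k{\left(d{\left(1 \right)} \right)} t{\left(103 \right)} = 20 \cdot 103 = 2060$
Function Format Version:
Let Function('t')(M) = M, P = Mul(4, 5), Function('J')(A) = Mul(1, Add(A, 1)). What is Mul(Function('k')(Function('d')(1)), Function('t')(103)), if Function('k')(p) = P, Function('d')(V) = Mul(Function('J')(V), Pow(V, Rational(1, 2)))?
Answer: 2060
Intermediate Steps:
Function('J')(A) = Add(1, A) (Function('J')(A) = Mul(1, Add(1, A)) = Add(1, A))
Function('d')(V) = Mul(Pow(V, Rational(1, 2)), Add(1, V)) (Function('d')(V) = Mul(Add(1, V), Pow(V, Rational(1, 2))) = Mul(Pow(V, Rational(1, 2)), Add(1, V)))
P = 20
Function('k')(p) = 20
Mul(Function('k')(Function('d')(1)), Function('t')(103)) = Mul(20, 103) = 2060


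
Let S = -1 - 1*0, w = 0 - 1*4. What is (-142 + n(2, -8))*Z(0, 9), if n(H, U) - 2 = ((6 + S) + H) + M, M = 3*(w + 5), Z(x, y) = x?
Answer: 0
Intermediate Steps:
w = -4 (w = 0 - 4 = -4)
S = -1 (S = -1 + 0 = -1)
M = 3 (M = 3*(-4 + 5) = 3*1 = 3)
n(H, U) = 10 + H (n(H, U) = 2 + (((6 - 1) + H) + 3) = 2 + ((5 + H) + 3) = 2 + (8 + H) = 10 + H)
(-142 + n(2, -8))*Z(0, 9) = (-142 + (10 + 2))*0 = (-142 + 12)*0 = -130*0 = 0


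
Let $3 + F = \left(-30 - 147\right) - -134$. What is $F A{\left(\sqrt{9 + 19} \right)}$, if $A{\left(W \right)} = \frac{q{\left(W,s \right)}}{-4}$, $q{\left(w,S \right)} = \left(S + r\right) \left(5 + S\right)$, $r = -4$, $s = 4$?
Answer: $0$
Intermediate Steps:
$F = -46$ ($F = -3 - 43 = -46$)
$q{\left(w,S \right)} = \left(-4 + S\right) \left(5 + S\right)$ ($q{\left(w,S \right)} = \left(S - 4\right) \left(5 + S\right) = \left(-4 + S\right) \left(5 + S\right)$)
$A{\left(W \right)} = 0$ ($A{\left(W \right)} = \frac{-20 + 4 + 4^{2}}{-4} = \left(-20 + 4 + 16\right) \left(- \frac{1}{4}\right) = 0 \left(- \frac{1}{4}\right) = 0$)
$F A{\left(\sqrt{9 + 19} \right)} = \left(-46\right) 0 = 0$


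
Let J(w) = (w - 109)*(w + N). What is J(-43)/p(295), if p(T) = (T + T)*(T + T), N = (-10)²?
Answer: -2166/87025 ≈ -0.024889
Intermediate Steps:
N = 100
J(w) = (-109 + w)*(100 + w) (J(w) = (w - 109)*(w + 100) = (-109 + w)*(100 + w))
p(T) = 4*T² (p(T) = (2*T)*(2*T) = 4*T²)
J(-43)/p(295) = (-10900 + (-43)² - 9*(-43))/((4*295²)) = (-10900 + 1849 + 387)/((4*87025)) = -8664/348100 = -8664*1/348100 = -2166/87025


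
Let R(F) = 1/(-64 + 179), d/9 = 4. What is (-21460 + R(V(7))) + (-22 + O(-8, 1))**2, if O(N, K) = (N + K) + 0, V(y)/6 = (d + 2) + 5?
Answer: -2371184/115 ≈ -20619.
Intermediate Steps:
d = 36 (d = 9*4 = 36)
V(y) = 258 (V(y) = 6*((36 + 2) + 5) = 6*(38 + 5) = 6*43 = 258)
R(F) = 1/115
O(N, K) = K + N (O(N, K) = (K + N) + 0 = K + N)
(-21460 + R(V(7))) + (-22 + O(-8, 1))**2 = (-21460 + 1/115) + (-22 + (1 - 8))**2 = -2467899/115 + (-22 - 7)**2 = -2467899/115 + (-29)**2 = -2467899/115 + 841 = -2371184/115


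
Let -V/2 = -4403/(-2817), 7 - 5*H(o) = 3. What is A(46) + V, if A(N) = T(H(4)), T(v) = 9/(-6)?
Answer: -26063/5634 ≈ -4.6260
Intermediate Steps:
H(o) = 4/5 (H(o) = 7/5 - 1/5*3 = 7/5 - 3/5 = 4/5)
T(v) = -3/2 (T(v) = 9*(-1/6) = -3/2)
V = -8806/2817 (V = -(-8806)/(-2817) = -(-8806)*(-1)/2817 = -2*4403/2817 = -8806/2817 ≈ -3.1260)
A(N) = -3/2
A(46) + V = -3/2 - 8806/2817 = -26063/5634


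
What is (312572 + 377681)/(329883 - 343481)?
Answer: -690253/13598 ≈ -50.761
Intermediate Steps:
(312572 + 377681)/(329883 - 343481) = 690253/(-13598) = 690253*(-1/13598) = -690253/13598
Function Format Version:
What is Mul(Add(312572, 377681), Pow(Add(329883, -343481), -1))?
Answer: Rational(-690253, 13598) ≈ -50.761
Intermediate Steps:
Mul(Add(312572, 377681), Pow(Add(329883, -343481), -1)) = Mul(690253, Pow(-13598, -1)) = Mul(690253, Rational(-1, 13598)) = Rational(-690253, 13598)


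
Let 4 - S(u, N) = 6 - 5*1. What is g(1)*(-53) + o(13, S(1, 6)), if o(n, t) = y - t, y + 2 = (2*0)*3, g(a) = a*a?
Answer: -58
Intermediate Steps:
S(u, N) = 3 (S(u, N) = 4 - (6 - 5*1) = 4 - (6 - 5) = 4 - 1*1 = 4 - 1 = 3)
g(a) = a**2
y = -2 (y = -2 + (2*0)*3 = -2 + 0*3 = -2 + 0 = -2)
o(n, t) = -2 - t
g(1)*(-53) + o(13, S(1, 6)) = 1**2*(-53) + (-2 - 1*3) = 1*(-53) + (-2 - 3) = -53 - 5 = -58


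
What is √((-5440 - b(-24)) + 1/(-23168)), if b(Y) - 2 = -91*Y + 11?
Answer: I*√64050114154/2896 ≈ 87.39*I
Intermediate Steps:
b(Y) = 13 - 91*Y (b(Y) = 2 + (-91*Y + 11) = 2 + (11 - 91*Y) = 13 - 91*Y)
√((-5440 - b(-24)) + 1/(-23168)) = √((-5440 - (13 - 91*(-24))) + 1/(-23168)) = √((-5440 - (13 + 2184)) - 1/23168) = √((-5440 - 1*2197) - 1/23168) = √((-5440 - 2197) - 1/23168) = √(-7637 - 1/23168) = √(-176934017/23168) = I*√64050114154/2896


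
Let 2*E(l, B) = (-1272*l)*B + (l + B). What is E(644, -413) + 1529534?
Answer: 341375683/2 ≈ 1.7069e+8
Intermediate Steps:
E(l, B) = B/2 + l/2 - 636*B*l (E(l, B) = ((-1272*l)*B + (l + B))/2 = (-1272*B*l + (B + l))/2 = (B + l - 1272*B*l)/2 = B/2 + l/2 - 636*B*l)
E(644, -413) + 1529534 = ((1/2)*(-413) + (1/2)*644 - 636*(-413)*644) + 1529534 = (-413/2 + 322 + 169158192) + 1529534 = 338316615/2 + 1529534 = 341375683/2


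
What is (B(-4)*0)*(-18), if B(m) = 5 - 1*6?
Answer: 0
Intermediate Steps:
B(m) = -1 (B(m) = 5 - 6 = -1)
(B(-4)*0)*(-18) = -1*0*(-18) = 0*(-18) = 0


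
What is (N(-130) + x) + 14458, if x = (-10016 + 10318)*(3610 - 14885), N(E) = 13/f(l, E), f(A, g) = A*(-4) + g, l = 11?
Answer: -589963021/174 ≈ -3.3906e+6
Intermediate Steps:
f(A, g) = g - 4*A (f(A, g) = -4*A + g = g - 4*A)
N(E) = 13/(-44 + E) (N(E) = 13/(E - 4*11) = 13/(E - 44) = 13/(-44 + E))
x = -3405050 (x = 302*(-11275) = -3405050)
(N(-130) + x) + 14458 = (13/(-44 - 130) - 3405050) + 14458 = (13/(-174) - 3405050) + 14458 = (13*(-1/174) - 3405050) + 14458 = (-13/174 - 3405050) + 14458 = -592478713/174 + 14458 = -589963021/174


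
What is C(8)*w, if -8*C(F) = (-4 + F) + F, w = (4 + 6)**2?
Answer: -150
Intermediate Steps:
w = 100 (w = 10**2 = 100)
C(F) = 1/2 - F/4 (C(F) = -((-4 + F) + F)/8 = -(-4 + 2*F)/8 = 1/2 - F/4)
C(8)*w = (1/2 - 1/4*8)*100 = (1/2 - 2)*100 = -3/2*100 = -150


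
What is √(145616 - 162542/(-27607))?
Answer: √110985204614578/27607 ≈ 381.60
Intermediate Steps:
√(145616 - 162542/(-27607)) = √(145616 - 162542*(-1/27607)) = √(145616 + 162542/27607) = √(4020183454/27607) = √110985204614578/27607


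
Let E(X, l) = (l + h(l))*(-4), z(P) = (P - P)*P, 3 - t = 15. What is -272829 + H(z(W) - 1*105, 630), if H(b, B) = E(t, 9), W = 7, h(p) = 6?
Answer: -272889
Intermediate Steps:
t = -12 (t = 3 - 1*15 = 3 - 15 = -12)
z(P) = 0 (z(P) = 0*P = 0)
E(X, l) = -24 - 4*l (E(X, l) = (l + 6)*(-4) = (6 + l)*(-4) = -24 - 4*l)
H(b, B) = -60 (H(b, B) = -24 - 4*9 = -24 - 36 = -60)
-272829 + H(z(W) - 1*105, 630) = -272829 - 60 = -272889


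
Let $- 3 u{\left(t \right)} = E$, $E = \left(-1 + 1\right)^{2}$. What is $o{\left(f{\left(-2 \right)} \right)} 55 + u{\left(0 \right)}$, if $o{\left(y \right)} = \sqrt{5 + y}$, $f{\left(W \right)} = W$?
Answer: $55 \sqrt{3} \approx 95.263$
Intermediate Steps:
$E = 0$ ($E = 0^{2} = 0$)
$u{\left(t \right)} = 0$ ($u{\left(t \right)} = \left(- \frac{1}{3}\right) 0 = 0$)
$o{\left(f{\left(-2 \right)} \right)} 55 + u{\left(0 \right)} = \sqrt{5 - 2} \cdot 55 + 0 = \sqrt{3} \cdot 55 + 0 = 55 \sqrt{3} + 0 = 55 \sqrt{3}$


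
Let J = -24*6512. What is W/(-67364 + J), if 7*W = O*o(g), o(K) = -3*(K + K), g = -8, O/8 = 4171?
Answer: -400416/391391 ≈ -1.0231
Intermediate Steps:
O = 33368 (O = 8*4171 = 33368)
J = -156288
o(K) = -6*K
W = 1601664/7 (W = (33368*(-6*(-8)))/7 = (33368*48)/7 = (⅐)*1601664 = 1601664/7 ≈ 2.2881e+5)
W/(-67364 + J) = 1601664/(7*(-67364 - 156288)) = (1601664/7)/(-223652) = (1601664/7)*(-1/223652) = -400416/391391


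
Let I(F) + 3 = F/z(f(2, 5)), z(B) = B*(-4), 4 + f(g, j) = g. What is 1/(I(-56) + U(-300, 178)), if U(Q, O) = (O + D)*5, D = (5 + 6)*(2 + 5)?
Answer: 1/1265 ≈ 0.00079051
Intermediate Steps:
f(g, j) = -4 + g
z(B) = -4*B
I(F) = -3 + F/8 (I(F) = -3 + F/((-4*(-4 + 2))) = -3 + F/((-4*(-2))) = -3 + F/8)
D = 77 (D = 11*7 = 77)
U(Q, O) = 385 + 5*O (U(Q, O) = (O + 77)*5 = (77 + O)*5 = 385 + 5*O)
1/(I(-56) + U(-300, 178)) = 1/((-3 + (1/8)*(-56)) + (385 + 5*178)) = 1/((-3 - 7) + (385 + 890)) = 1/(-10 + 1275) = 1/1265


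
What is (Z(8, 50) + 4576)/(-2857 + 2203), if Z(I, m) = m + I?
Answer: -2317/327 ≈ -7.0856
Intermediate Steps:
Z(I, m) = I + m
(Z(8, 50) + 4576)/(-2857 + 2203) = ((8 + 50) + 4576)/(-2857 + 2203) = (58 + 4576)/(-654) = 4634*(-1/654) = -2317/327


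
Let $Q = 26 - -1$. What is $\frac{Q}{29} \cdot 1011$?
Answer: $\frac{27297}{29} \approx 941.28$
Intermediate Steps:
$Q = 27$ ($Q = 26 + 1 = 27$)
$\frac{Q}{29} \cdot 1011 = \frac{27}{29} \cdot 1011 = \frac{27297}{29}$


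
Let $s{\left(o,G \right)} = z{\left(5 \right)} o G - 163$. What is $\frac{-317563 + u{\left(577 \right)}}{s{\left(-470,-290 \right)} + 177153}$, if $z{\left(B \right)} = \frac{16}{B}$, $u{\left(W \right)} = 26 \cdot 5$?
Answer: $- \frac{317433}{613150} \approx -0.51771$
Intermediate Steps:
$u{\left(W \right)} = 130$
$s{\left(o,G \right)} = -163 + \frac{16 G o}{5}$ ($s{\left(o,G \right)} = \frac{16}{5} o G - 163 = 16 \cdot \frac{1}{5} o G - 163 = \frac{16 o}{5} G - 163 = \frac{16 G o}{5} - 163 = -163 + \frac{16 G o}{5}$)
$\frac{-317563 + u{\left(577 \right)}}{s{\left(-470,-290 \right)} + 177153} = \frac{-317563 + 130}{\left(-163 + \frac{16}{5} \left(-290\right) \left(-470\right)\right) + 177153} = - \frac{317433}{\left(-163 + 436160\right) + 177153} = - \frac{317433}{435997 + 177153} = - \frac{317433}{613150}$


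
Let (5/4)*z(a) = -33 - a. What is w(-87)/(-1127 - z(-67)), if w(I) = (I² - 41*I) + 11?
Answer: -55735/5771 ≈ -9.6578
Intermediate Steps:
w(I) = 11 + I² - 41*I
z(a) = -132/5 - 4*a/5 (z(a) = 4*(-33 - a)/5 = -132/5 - 4*a/5)
w(-87)/(-1127 - z(-67)) = (11 + (-87)² - 41*(-87))/(-1127 - (-132/5 - ⅘*(-67))) = (11 + 7569 + 3567)/(-1127 - (-132/5 + 268/5)) = 11147/(-1127 - 1*136/5) = 11147/(-1127 - 136/5) = 11147/(-5771/5) = 11147*(-5/5771) = -55735/5771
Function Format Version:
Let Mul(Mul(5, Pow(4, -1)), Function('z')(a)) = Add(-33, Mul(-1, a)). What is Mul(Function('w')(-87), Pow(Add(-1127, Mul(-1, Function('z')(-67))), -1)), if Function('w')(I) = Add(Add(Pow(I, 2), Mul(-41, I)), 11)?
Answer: Rational(-55735, 5771) ≈ -9.6578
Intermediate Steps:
Function('w')(I) = Add(11, Pow(I, 2), Mul(-41, I))
Function('z')(a) = Add(Rational(-132, 5), Mul(Rational(-4, 5), a)) (Function('z')(a) = Mul(Rational(4, 5), Add(-33, Mul(-1, a))) = Add(Rational(-132, 5), Mul(Rational(-4, 5), a)))
Mul(Function('w')(-87), Pow(Add(-1127, Mul(-1, Function('z')(-67))), -1)) = Mul(Add(11, Pow(-87, 2), Mul(-41, -87)), Pow(Add(-1127, Mul(-1, Add(Rational(-132, 5), Mul(Rational(-4, 5), -67)))), -1)) = Mul(Add(11, 7569, 3567), Pow(Add(-1127, Mul(-1, Add(Rational(-132, 5), Rational(268, 5)))), -1)) = Mul(11147, Pow(Add(-1127, Mul(-1, Rational(136, 5))), -1)) = Mul(11147, Pow(Add(-1127, Rational(-136, 5)), -1)) = Mul(11147, Pow(Rational(-5771, 5), -1)) = Mul(11147, Rational(-5, 5771)) = Rational(-55735, 5771)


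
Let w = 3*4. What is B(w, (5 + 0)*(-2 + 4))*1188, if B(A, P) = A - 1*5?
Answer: 8316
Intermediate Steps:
w = 12
B(A, P) = -5 + A (B(A, P) = A - 5 = -5 + A)
B(w, (5 + 0)*(-2 + 4))*1188 = (-5 + 12)*1188 = 7*1188 = 8316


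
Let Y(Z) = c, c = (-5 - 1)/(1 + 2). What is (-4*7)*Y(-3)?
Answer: 56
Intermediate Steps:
c = -2 (c = -6/3 = -6*1/3 = -2)
Y(Z) = -2
(-4*7)*Y(-3) = -4*7*(-2) = -28*(-2) = 56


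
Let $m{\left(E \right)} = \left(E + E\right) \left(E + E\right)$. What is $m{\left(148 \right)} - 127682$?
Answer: $-40066$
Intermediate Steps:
$m{\left(E \right)} = 4 E^{2}$ ($m{\left(E \right)} = 2 E 2 E = 4 E^{2}$)
$m{\left(148 \right)} - 127682 = 4 \cdot 148^{2} - 127682 = 4 \cdot 21904 - 127682 = 87616 - 127682 = -40066$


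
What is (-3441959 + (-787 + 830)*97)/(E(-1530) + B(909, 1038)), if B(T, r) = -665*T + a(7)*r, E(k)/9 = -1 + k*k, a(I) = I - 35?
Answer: -1718894/10217271 ≈ -0.16823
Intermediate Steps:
a(I) = -35 + I
E(k) = -9 + 9*k² (E(k) = 9*(-1 + k*k) = 9*(-1 + k²) = -9 + 9*k²)
B(T, r) = -665*T - 28*r (B(T, r) = -665*T + (-35 + 7)*r = -665*T - 28*r)
(-3441959 + (-787 + 830)*97)/(E(-1530) + B(909, 1038)) = (-3441959 + (-787 + 830)*97)/((-9 + 9*(-1530)²) + (-665*909 - 28*1038)) = (-3441959 + 43*97)/((-9 + 9*2340900) + (-604485 - 29064)) = (-3441959 + 4171)/((-9 + 21068100) - 633549) = -3437788/(21068091 - 633549) = -3437788/20434542 = -3437788*1/20434542 = -1718894/10217271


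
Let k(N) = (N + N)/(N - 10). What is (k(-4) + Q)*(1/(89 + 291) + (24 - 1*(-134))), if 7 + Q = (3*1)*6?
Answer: 4863321/2660 ≈ 1828.3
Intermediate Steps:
k(N) = 2*N/(-10 + N) (k(N) = (2*N)/(-10 + N) = 2*N/(-10 + N))
Q = 11 (Q = -7 + (3*1)*6 = -7 + 3*6 = -7 + 18 = 11)
(k(-4) + Q)*(1/(89 + 291) + (24 - 1*(-134))) = (2*(-4)/(-10 - 4) + 11)*(1/(89 + 291) + (24 - 1*(-134))) = (2*(-4)/(-14) + 11)*(1/380 + (24 + 134)) = (2*(-4)*(-1/14) + 11)*(1/380 + 158) = (4/7 + 11)*(60041/380) = (81/7)*(60041/380) = 4863321/2660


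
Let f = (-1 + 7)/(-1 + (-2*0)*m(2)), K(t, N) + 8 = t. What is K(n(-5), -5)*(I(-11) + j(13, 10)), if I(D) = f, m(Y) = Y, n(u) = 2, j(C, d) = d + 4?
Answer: -48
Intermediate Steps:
j(C, d) = 4 + d
K(t, N) = -8 + t
f = -6 (f = (-1 + 7)/(-1 - 2*0*2) = 6/(-1 + 0*2) = 6/(-1 + 0) = 6/(-1) = 6*(-1) = -6)
I(D) = -6
K(n(-5), -5)*(I(-11) + j(13, 10)) = (-8 + 2)*(-6 + (4 + 10)) = -6*(-6 + 14) = -6*8 = -48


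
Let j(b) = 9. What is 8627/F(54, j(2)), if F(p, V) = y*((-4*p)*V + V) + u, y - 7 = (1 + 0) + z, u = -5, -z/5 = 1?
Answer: -8627/5810 ≈ -1.4849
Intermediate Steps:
z = -5 (z = -5*1 = -5)
y = 3 (y = 7 + ((1 + 0) - 5) = 7 + (1 - 5) = 7 - 4 = 3)
F(p, V) = -5 + 3*V - 12*V*p (F(p, V) = 3*((-4*p)*V + V) - 5 = 3*(-4*V*p + V) - 5 = 3*(V - 4*V*p) - 5 = (3*V - 12*V*p) - 5 = -5 + 3*V - 12*V*p)
8627/F(54, j(2)) = 8627/(-5 + 3*9 - 12*9*54) = 8627/(-5 + 27 - 5832) = 8627/(-5810) = 8627*(-1/5810) = -8627/5810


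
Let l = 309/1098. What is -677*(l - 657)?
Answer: 162723043/366 ≈ 4.4460e+5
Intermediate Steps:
l = 103/366 (l = 309*(1/1098) = 103/366 ≈ 0.28142)
-677*(l - 657) = -677*(103/366 - 657) = -677*(-240359/366) = 162723043/366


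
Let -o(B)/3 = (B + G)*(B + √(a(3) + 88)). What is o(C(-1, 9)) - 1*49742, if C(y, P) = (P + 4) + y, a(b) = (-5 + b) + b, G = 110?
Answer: -54134 - 366*√89 ≈ -57587.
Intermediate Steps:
a(b) = -5 + 2*b
C(y, P) = 4 + P + y (C(y, P) = (4 + P) + y = 4 + P + y)
o(B) = -3*(110 + B)*(B + √89) (o(B) = -3*(B + 110)*(B + √((-5 + 2*3) + 88)) = -3*(110 + B)*(B + √((-5 + 6) + 88)) = -3*(110 + B)*(B + √(1 + 88)) = -3*(110 + B)*(B + √89))
o(C(-1, 9)) - 1*49742 = (-330*(4 + 9 - 1) - 330*√89 - 3*(4 + 9 - 1)² - 3*(4 + 9 - 1)*√89) - 1*49742 = (-330*12 - 330*√89 - 3*12² - 3*12*√89) - 49742 = (-3960 - 330*√89 - 3*144 - 36*√89) - 49742 = (-3960 - 330*√89 - 432 - 36*√89) - 49742 = (-4392 - 366*√89) - 49742 = -54134 - 366*√89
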